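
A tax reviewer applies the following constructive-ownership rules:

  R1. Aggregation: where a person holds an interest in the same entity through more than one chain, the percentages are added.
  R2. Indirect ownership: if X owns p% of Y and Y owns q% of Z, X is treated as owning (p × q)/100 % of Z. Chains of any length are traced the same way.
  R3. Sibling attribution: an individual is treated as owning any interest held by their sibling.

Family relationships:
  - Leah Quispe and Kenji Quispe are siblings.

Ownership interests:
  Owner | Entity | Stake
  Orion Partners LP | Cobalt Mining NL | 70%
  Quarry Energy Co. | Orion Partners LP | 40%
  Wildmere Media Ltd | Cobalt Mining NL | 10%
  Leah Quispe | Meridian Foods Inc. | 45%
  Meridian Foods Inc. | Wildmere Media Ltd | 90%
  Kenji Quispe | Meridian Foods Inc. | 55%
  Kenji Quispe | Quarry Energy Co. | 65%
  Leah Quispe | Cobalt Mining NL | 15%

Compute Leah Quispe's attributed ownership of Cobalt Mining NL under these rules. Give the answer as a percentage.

42.2%

By sibling attribution (R3), Leah Quispe is treated as also owning Kenji Quispe's interest in Meridian Foods Inc, giving 45% + 55% = 100%.
By sibling attribution (R3), Leah Quispe is treated as owning Kenji Quispe's 65% interest in Quarry Energy Co.
Chain via Meridian Foods Inc. → Wildmere Media Ltd (R2): 100% × 90% × 10% = 9% of Cobalt Mining NL.
Direct interest in Cobalt Mining NL: 15%.
Chain via Quarry Energy Co. → Orion Partners LP (R2): 65% × 40% × 70% = 18.2% of Cobalt Mining NL.
Aggregating (R1): 9% + 15% + 18.2% = 42.2%.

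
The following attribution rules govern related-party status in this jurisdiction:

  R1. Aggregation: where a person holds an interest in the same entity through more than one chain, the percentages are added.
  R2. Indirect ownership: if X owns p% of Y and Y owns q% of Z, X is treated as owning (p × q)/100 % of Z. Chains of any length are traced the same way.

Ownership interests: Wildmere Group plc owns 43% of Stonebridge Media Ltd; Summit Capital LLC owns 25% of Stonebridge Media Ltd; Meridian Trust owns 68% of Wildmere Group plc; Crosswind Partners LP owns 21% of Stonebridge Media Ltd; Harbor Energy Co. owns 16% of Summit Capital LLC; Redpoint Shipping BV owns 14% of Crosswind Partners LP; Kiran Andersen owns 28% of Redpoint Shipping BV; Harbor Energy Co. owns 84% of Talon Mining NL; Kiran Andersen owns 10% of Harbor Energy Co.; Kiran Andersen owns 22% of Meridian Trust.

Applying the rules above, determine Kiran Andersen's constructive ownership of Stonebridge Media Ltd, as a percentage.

Chain via Redpoint Shipping BV → Crosswind Partners LP (R2): 28% × 14% × 21% = 0.8232% of Stonebridge Media Ltd.
Chain via Meridian Trust → Wildmere Group plc (R2): 22% × 68% × 43% = 6.4328% of Stonebridge Media Ltd.
Chain via Harbor Energy Co. → Summit Capital LLC (R2): 10% × 16% × 25% = 0.4% of Stonebridge Media Ltd.
Aggregating (R1): 0.8232% + 6.4328% + 0.4% = 7.656%.

7.656%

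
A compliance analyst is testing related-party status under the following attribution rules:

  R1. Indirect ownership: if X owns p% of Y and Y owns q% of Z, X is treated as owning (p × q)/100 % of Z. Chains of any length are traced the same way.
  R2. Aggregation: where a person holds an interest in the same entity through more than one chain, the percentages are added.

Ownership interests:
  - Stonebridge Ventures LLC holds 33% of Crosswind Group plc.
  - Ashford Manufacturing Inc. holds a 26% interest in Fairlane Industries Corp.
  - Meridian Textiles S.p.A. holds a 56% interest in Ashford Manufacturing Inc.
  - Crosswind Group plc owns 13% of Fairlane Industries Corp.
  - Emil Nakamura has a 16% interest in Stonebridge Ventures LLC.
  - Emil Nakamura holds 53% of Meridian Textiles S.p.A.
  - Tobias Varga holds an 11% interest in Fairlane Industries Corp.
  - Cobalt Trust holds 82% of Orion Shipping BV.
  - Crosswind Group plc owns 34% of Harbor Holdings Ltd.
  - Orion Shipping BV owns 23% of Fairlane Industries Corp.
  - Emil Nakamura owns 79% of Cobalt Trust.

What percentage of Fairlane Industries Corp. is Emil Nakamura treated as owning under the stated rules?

23.3026%

Chain via Stonebridge Ventures LLC → Crosswind Group plc (R1): 16% × 33% × 13% = 0.6864% of Fairlane Industries Corp.
Chain via Meridian Textiles S.p.A. → Ashford Manufacturing Inc. (R1): 53% × 56% × 26% = 7.7168% of Fairlane Industries Corp.
Chain via Cobalt Trust → Orion Shipping BV (R1): 79% × 82% × 23% = 14.8994% of Fairlane Industries Corp.
Aggregating (R2): 0.6864% + 7.7168% + 14.8994% = 23.3026%.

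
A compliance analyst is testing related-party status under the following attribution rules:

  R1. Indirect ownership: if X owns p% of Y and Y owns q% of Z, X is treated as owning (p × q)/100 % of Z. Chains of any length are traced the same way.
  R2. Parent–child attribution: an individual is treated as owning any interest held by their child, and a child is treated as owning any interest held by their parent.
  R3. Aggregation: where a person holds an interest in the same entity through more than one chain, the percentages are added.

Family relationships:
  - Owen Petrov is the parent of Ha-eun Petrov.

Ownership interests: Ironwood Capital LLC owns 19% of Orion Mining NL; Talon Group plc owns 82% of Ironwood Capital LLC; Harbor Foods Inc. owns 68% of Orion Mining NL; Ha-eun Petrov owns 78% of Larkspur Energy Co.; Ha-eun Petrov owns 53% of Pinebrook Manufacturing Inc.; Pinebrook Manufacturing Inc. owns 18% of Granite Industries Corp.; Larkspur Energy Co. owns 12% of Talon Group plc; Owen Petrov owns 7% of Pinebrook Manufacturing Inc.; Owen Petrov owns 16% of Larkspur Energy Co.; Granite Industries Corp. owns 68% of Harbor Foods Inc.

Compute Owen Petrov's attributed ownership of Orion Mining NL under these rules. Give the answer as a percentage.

By parent–child attribution (R2), Owen Petrov is treated as also owning Ha-eun Petrov's interest in Larkspur Energy Co, giving 16% + 78% = 94%.
By parent–child attribution (R2), Owen Petrov is treated as also owning Ha-eun Petrov's interest in Pinebrook Manufacturing Inc, giving 7% + 53% = 60%.
Chain via Larkspur Energy Co. → Talon Group plc → Ironwood Capital LLC (R1): 94% × 12% × 82% × 19% = 1.757424% of Orion Mining NL.
Chain via Pinebrook Manufacturing Inc. → Granite Industries Corp. → Harbor Foods Inc. (R1): 60% × 18% × 68% × 68% = 4.99392% of Orion Mining NL.
Aggregating (R3): 1.757424% + 4.99392% = 6.751344%.

6.751344%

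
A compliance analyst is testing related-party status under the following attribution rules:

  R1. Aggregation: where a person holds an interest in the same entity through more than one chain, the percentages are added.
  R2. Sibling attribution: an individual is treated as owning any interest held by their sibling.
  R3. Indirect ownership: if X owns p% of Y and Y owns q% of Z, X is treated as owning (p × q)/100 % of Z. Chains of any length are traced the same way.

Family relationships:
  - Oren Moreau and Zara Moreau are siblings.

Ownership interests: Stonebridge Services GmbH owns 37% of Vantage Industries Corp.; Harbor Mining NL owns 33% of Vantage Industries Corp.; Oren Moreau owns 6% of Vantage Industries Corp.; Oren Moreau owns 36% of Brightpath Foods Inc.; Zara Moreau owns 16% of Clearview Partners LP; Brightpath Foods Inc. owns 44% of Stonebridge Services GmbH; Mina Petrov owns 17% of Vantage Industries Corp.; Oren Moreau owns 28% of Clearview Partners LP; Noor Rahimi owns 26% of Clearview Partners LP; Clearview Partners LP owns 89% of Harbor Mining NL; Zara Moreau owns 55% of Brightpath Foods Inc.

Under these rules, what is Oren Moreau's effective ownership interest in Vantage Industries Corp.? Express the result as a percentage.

33.7376%

By sibling attribution (R2), Oren Moreau is treated as also owning Zara Moreau's interest in Clearview Partners LP, giving 28% + 16% = 44%.
By sibling attribution (R2), Oren Moreau is treated as also owning Zara Moreau's interest in Brightpath Foods Inc, giving 36% + 55% = 91%.
Chain via Clearview Partners LP → Harbor Mining NL (R3): 44% × 89% × 33% = 12.9228% of Vantage Industries Corp.
Chain via Brightpath Foods Inc. → Stonebridge Services GmbH (R3): 91% × 44% × 37% = 14.8148% of Vantage Industries Corp.
Direct interest in Vantage Industries Corp: 6%.
Aggregating (R1): 12.9228% + 14.8148% + 6% = 33.7376%.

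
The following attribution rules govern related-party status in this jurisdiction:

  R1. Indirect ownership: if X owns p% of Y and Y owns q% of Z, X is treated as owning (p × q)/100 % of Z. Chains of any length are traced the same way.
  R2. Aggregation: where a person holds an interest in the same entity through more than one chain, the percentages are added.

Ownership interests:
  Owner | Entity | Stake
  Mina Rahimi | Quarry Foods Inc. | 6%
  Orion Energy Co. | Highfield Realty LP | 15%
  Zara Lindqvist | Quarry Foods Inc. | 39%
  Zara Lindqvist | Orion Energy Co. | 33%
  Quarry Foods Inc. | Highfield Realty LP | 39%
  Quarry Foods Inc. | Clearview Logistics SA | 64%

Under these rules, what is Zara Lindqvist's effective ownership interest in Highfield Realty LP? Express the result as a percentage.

Chain via Quarry Foods Inc. (R1): 39% × 39% = 15.21% of Highfield Realty LP.
Chain via Orion Energy Co. (R1): 33% × 15% = 4.95% of Highfield Realty LP.
Aggregating (R2): 15.21% + 4.95% = 20.16%.

20.16%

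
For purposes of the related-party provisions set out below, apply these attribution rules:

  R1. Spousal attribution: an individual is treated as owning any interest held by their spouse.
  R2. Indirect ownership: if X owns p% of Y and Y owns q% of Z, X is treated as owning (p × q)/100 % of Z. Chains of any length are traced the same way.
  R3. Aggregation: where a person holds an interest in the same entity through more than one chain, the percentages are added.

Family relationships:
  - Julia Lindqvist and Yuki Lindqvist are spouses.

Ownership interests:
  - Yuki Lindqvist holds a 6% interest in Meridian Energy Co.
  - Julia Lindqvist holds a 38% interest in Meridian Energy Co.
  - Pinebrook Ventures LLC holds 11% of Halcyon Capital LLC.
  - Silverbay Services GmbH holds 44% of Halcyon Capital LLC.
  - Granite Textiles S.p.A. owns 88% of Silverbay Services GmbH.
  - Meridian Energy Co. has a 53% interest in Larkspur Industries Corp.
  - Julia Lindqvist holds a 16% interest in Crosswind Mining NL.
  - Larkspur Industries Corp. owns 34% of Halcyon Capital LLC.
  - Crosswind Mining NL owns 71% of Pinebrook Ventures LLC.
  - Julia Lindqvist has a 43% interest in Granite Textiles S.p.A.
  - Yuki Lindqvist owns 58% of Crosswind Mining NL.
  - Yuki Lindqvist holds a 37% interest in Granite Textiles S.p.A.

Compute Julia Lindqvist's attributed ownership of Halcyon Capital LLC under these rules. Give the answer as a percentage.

By spousal attribution (R1), Julia Lindqvist is treated as also owning Yuki Lindqvist's interest in Meridian Energy Co, giving 38% + 6% = 44%.
By spousal attribution (R1), Julia Lindqvist is treated as also owning Yuki Lindqvist's interest in Crosswind Mining NL, giving 16% + 58% = 74%.
By spousal attribution (R1), Julia Lindqvist is treated as also owning Yuki Lindqvist's interest in Granite Textiles S.p.A, giving 43% + 37% = 80%.
Chain via Meridian Energy Co. → Larkspur Industries Corp. (R2): 44% × 53% × 34% = 7.9288% of Halcyon Capital LLC.
Chain via Crosswind Mining NL → Pinebrook Ventures LLC (R2): 74% × 71% × 11% = 5.7794% of Halcyon Capital LLC.
Chain via Granite Textiles S.p.A. → Silverbay Services GmbH (R2): 80% × 88% × 44% = 30.976% of Halcyon Capital LLC.
Aggregating (R3): 7.9288% + 5.7794% + 30.976% = 44.6842%.

44.6842%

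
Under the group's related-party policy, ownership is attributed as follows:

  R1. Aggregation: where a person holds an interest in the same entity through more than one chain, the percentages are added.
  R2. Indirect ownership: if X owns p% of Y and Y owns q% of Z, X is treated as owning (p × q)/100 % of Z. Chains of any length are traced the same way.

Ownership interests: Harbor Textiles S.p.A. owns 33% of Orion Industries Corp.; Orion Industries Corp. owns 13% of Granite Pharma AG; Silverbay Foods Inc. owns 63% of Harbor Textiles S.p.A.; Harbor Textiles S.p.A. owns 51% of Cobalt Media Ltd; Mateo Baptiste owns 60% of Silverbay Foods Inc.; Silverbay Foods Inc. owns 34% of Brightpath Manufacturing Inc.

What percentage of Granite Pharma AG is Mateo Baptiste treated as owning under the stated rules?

Chain via Silverbay Foods Inc. → Harbor Textiles S.p.A. → Orion Industries Corp. (R2): 60% × 63% × 33% × 13% = 1.62162% of Granite Pharma AG.

1.62162%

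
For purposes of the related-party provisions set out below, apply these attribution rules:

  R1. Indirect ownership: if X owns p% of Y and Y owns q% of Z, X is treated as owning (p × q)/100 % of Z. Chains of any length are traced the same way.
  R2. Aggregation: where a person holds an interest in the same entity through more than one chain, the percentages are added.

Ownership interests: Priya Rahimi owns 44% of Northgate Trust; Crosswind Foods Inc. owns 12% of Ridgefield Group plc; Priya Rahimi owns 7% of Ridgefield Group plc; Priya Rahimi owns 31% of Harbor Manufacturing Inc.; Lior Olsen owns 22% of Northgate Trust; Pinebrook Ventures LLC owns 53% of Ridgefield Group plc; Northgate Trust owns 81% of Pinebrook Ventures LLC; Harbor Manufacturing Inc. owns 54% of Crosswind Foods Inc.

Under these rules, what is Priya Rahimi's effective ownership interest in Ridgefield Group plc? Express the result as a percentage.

Chain via Northgate Trust → Pinebrook Ventures LLC (R1): 44% × 81% × 53% = 18.8892% of Ridgefield Group plc.
Chain via Harbor Manufacturing Inc. → Crosswind Foods Inc. (R1): 31% × 54% × 12% = 2.0088% of Ridgefield Group plc.
Direct interest in Ridgefield Group plc: 7%.
Aggregating (R2): 18.8892% + 2.0088% + 7% = 27.898%.

27.898%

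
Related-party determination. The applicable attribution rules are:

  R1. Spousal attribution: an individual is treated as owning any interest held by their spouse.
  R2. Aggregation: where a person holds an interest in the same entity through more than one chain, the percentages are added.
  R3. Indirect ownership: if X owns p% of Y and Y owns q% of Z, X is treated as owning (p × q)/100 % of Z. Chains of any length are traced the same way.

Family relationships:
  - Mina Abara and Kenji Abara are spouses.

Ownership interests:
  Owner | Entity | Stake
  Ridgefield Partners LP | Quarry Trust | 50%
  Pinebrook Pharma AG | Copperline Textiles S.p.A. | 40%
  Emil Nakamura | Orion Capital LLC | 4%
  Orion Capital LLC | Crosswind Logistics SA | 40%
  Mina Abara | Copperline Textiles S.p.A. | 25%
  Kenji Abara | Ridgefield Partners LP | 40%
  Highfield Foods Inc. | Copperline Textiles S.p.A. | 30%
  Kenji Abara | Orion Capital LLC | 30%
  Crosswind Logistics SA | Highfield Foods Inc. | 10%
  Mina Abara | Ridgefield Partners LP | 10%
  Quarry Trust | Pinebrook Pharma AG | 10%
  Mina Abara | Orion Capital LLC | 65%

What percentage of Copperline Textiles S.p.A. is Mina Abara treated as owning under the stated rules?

By spousal attribution (R1), Mina Abara is treated as also owning Kenji Abara's interest in Orion Capital LLC, giving 65% + 30% = 95%.
By spousal attribution (R1), Mina Abara is treated as also owning Kenji Abara's interest in Ridgefield Partners LP, giving 10% + 40% = 50%.
Chain via Orion Capital LLC → Crosswind Logistics SA → Highfield Foods Inc. (R3): 95% × 40% × 10% × 30% = 1.14% of Copperline Textiles S.p.A.
Chain via Ridgefield Partners LP → Quarry Trust → Pinebrook Pharma AG (R3): 50% × 50% × 10% × 40% = 1% of Copperline Textiles S.p.A.
Direct interest in Copperline Textiles S.p.A: 25%.
Aggregating (R2): 1.14% + 1% + 25% = 27.14%.

27.14%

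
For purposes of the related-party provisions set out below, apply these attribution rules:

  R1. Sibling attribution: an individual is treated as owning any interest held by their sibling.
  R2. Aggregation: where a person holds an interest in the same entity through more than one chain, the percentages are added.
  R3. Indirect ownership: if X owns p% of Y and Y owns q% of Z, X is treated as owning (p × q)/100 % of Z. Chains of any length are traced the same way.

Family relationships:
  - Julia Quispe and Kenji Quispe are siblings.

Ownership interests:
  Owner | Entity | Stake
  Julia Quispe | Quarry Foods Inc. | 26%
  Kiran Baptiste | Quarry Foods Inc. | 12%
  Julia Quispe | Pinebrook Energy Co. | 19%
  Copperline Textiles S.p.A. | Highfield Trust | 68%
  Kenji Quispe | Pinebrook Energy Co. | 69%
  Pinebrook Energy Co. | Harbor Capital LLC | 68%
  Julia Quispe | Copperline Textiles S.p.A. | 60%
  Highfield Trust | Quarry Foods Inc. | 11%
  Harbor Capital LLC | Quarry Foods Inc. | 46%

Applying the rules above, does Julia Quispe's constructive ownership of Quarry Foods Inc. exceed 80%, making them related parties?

No

By sibling attribution (R1), Julia Quispe is treated as also owning Kenji Quispe's interest in Pinebrook Energy Co, giving 19% + 69% = 88%.
Chain via Pinebrook Energy Co. → Harbor Capital LLC (R3): 88% × 68% × 46% = 27.5264% of Quarry Foods Inc.
Chain via Copperline Textiles S.p.A. → Highfield Trust (R3): 60% × 68% × 11% = 4.488% of Quarry Foods Inc.
Direct interest in Quarry Foods Inc: 26%.
Aggregating (R2): 27.5264% + 4.488% + 26% = 58.0144%.
58.0144% does not exceed the 80% threshold, so Julia is not a related party to Quarry Foods Inc.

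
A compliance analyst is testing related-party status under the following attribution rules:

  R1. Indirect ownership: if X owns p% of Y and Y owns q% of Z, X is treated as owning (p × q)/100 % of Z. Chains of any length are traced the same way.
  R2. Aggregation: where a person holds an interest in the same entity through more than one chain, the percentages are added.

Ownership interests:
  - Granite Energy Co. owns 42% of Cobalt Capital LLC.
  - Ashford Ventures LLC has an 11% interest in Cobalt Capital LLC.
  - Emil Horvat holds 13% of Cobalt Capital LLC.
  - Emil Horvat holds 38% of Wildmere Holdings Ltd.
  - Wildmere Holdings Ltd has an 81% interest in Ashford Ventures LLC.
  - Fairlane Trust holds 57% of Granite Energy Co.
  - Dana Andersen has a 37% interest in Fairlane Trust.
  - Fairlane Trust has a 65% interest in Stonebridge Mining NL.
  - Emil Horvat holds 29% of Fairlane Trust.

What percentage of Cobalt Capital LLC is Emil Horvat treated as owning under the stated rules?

23.3284%

Chain via Wildmere Holdings Ltd → Ashford Ventures LLC (R1): 38% × 81% × 11% = 3.3858% of Cobalt Capital LLC.
Chain via Fairlane Trust → Granite Energy Co. (R1): 29% × 57% × 42% = 6.9426% of Cobalt Capital LLC.
Direct interest in Cobalt Capital LLC: 13%.
Aggregating (R2): 3.3858% + 6.9426% + 13% = 23.3284%.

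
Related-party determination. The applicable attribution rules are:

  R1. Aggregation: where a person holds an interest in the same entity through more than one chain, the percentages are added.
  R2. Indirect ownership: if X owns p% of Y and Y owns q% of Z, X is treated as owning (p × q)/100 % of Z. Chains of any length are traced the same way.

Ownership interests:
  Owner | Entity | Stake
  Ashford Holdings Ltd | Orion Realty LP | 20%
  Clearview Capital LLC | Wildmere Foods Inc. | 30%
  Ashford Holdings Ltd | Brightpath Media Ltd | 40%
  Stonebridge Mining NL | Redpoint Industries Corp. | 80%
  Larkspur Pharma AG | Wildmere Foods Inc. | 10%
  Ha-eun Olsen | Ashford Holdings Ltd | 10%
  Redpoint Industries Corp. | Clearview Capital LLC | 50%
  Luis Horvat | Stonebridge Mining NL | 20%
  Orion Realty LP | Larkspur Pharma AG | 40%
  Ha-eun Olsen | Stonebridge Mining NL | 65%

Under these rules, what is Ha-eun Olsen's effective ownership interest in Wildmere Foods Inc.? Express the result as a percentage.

Chain via Stonebridge Mining NL → Redpoint Industries Corp. → Clearview Capital LLC (R2): 65% × 80% × 50% × 30% = 7.8% of Wildmere Foods Inc.
Chain via Ashford Holdings Ltd → Orion Realty LP → Larkspur Pharma AG (R2): 10% × 20% × 40% × 10% = 0.08% of Wildmere Foods Inc.
Aggregating (R1): 7.8% + 0.08% = 7.88%.

7.88%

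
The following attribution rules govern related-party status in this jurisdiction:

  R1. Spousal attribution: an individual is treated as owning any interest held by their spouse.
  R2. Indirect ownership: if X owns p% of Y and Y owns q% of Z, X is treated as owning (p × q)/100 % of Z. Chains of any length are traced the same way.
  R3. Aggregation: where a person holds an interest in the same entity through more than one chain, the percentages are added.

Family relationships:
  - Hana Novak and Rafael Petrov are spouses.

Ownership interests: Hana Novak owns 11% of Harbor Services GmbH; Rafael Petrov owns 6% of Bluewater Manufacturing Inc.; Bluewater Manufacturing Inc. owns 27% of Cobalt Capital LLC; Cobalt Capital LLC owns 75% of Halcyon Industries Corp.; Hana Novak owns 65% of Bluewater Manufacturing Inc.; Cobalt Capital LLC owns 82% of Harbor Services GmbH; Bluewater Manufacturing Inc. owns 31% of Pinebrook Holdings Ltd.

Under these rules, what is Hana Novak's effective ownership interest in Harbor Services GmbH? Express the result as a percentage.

By spousal attribution (R1), Hana Novak is treated as also owning Rafael Petrov's interest in Bluewater Manufacturing Inc, giving 65% + 6% = 71%.
Chain via Bluewater Manufacturing Inc. → Cobalt Capital LLC (R2): 71% × 27% × 82% = 15.7194% of Harbor Services GmbH.
Direct interest in Harbor Services GmbH: 11%.
Aggregating (R3): 15.7194% + 11% = 26.7194%.

26.7194%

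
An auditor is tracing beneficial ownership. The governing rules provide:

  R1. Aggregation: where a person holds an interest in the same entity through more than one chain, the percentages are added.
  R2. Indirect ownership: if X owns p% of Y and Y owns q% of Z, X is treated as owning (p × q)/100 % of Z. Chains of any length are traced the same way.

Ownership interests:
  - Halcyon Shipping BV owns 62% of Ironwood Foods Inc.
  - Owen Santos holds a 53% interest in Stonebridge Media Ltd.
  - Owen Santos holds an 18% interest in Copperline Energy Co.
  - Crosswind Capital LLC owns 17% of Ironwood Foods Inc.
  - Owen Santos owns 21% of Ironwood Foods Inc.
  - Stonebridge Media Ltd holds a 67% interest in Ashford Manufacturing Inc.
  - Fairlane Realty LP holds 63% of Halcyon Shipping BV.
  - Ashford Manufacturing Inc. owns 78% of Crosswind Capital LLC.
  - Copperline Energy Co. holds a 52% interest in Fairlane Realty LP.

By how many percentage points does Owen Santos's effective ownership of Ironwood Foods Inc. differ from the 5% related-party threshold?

Chain via Stonebridge Media Ltd → Ashford Manufacturing Inc. → Crosswind Capital LLC (R2): 53% × 67% × 78% × 17% = 4.708626% of Ironwood Foods Inc.
Chain via Copperline Energy Co. → Fairlane Realty LP → Halcyon Shipping BV (R2): 18% × 52% × 63% × 62% = 3.656016% of Ironwood Foods Inc.
Direct interest in Ironwood Foods Inc: 21%.
Aggregating (R1): 4.708626% + 3.656016% + 21% = 29.364642%.
29.364642% exceeds the 5% threshold by 24.364642 percentage points.

24.364642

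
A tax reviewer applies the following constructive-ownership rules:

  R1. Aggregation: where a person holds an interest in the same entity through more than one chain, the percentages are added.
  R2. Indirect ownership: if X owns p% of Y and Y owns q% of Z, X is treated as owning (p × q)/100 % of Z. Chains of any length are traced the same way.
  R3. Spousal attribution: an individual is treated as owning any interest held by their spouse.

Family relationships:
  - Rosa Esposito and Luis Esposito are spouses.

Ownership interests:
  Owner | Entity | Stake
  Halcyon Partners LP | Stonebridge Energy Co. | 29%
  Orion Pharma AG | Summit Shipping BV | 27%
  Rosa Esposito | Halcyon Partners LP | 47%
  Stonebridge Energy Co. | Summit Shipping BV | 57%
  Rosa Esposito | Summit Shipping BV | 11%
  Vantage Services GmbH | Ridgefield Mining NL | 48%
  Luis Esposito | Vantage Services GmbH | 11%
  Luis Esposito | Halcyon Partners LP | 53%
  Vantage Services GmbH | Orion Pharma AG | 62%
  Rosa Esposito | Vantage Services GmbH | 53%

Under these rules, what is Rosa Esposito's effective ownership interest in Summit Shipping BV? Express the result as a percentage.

38.2436%

By spousal attribution (R3), Rosa Esposito is treated as also owning Luis Esposito's interest in Halcyon Partners LP, giving 47% + 53% = 100%.
By spousal attribution (R3), Rosa Esposito is treated as also owning Luis Esposito's interest in Vantage Services GmbH, giving 53% + 11% = 64%.
Chain via Halcyon Partners LP → Stonebridge Energy Co. (R2): 100% × 29% × 57% = 16.53% of Summit Shipping BV.
Chain via Vantage Services GmbH → Orion Pharma AG (R2): 64% × 62% × 27% = 10.7136% of Summit Shipping BV.
Direct interest in Summit Shipping BV: 11%.
Aggregating (R1): 16.53% + 10.7136% + 11% = 38.2436%.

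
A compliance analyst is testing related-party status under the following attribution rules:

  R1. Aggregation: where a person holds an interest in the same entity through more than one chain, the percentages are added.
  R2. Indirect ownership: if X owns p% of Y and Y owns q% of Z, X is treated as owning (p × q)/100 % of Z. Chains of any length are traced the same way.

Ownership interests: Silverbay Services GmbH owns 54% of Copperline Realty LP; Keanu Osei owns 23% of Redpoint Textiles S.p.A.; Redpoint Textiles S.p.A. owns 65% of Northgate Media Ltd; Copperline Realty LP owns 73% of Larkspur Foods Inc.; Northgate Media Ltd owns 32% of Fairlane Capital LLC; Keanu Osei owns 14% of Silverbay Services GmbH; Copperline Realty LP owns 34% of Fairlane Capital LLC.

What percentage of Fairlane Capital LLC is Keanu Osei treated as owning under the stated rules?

Chain via Silverbay Services GmbH → Copperline Realty LP (R2): 14% × 54% × 34% = 2.5704% of Fairlane Capital LLC.
Chain via Redpoint Textiles S.p.A. → Northgate Media Ltd (R2): 23% × 65% × 32% = 4.784% of Fairlane Capital LLC.
Aggregating (R1): 2.5704% + 4.784% = 7.3544%.

7.3544%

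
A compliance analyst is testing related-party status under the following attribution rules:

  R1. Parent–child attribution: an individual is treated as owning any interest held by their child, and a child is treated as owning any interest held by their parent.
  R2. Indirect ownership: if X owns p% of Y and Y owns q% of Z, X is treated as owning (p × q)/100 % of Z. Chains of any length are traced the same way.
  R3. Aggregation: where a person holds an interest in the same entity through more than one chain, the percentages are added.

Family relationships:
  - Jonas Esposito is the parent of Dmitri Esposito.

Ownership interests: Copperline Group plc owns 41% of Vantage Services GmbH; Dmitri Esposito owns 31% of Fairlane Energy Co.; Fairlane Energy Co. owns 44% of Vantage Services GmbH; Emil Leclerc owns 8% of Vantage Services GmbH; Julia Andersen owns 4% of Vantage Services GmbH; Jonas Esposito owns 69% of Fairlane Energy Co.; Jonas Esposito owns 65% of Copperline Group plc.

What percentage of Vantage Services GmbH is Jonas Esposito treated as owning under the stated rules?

70.65%

By parent–child attribution (R1), Jonas Esposito is treated as also owning Dmitri Esposito's interest in Fairlane Energy Co, giving 69% + 31% = 100%.
Chain via Copperline Group plc (R2): 65% × 41% = 26.65% of Vantage Services GmbH.
Chain via Fairlane Energy Co. (R2): 100% × 44% = 44% of Vantage Services GmbH.
Aggregating (R3): 26.65% + 44% = 70.65%.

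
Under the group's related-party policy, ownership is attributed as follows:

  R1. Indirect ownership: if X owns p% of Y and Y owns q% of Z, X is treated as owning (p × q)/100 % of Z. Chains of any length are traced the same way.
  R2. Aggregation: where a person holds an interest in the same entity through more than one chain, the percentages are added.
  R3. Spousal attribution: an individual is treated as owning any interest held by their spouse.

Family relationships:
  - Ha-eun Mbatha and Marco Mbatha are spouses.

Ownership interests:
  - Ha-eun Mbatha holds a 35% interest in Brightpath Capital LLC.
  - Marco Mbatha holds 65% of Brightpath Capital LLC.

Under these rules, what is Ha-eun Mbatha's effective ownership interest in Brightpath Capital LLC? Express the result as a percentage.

By spousal attribution (R3), Ha-eun Mbatha is treated as also owning Marco Mbatha's interest in Brightpath Capital LLC, giving 35% + 65% = 100%.
Direct interest in Brightpath Capital LLC: 100%.

100%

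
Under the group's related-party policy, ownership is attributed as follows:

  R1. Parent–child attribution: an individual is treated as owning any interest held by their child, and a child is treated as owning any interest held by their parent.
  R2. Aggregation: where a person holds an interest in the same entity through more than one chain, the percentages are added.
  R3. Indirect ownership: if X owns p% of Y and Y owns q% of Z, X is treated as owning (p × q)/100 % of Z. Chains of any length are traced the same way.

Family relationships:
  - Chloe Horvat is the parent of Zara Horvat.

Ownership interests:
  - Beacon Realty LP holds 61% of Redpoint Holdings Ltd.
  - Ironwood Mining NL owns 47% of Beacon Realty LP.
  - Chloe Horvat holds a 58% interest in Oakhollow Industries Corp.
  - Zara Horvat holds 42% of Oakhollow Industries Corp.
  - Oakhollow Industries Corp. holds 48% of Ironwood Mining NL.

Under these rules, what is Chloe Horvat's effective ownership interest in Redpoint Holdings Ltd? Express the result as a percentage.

By parent–child attribution (R1), Chloe Horvat is treated as also owning Zara Horvat's interest in Oakhollow Industries Corp, giving 58% + 42% = 100%.
Chain via Oakhollow Industries Corp. → Ironwood Mining NL → Beacon Realty LP (R3): 100% × 48% × 47% × 61% = 13.7616% of Redpoint Holdings Ltd.

13.7616%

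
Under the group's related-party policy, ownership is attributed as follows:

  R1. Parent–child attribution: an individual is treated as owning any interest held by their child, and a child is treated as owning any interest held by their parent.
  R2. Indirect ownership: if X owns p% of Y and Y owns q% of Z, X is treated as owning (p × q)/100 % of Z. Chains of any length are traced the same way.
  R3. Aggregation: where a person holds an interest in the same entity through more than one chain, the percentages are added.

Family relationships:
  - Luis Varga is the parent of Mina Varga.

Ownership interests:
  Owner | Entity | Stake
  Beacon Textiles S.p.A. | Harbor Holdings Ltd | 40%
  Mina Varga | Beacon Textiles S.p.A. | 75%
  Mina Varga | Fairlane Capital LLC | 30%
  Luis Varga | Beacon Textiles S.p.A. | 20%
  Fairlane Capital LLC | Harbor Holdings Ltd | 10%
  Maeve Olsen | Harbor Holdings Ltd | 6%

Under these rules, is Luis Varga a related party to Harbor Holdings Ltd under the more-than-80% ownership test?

No

By parent–child attribution (R1), Luis Varga is treated as also owning Mina Varga's interest in Beacon Textiles S.p.A, giving 20% + 75% = 95%.
By parent–child attribution (R1), Luis Varga is treated as owning Mina Varga's 30% interest in Fairlane Capital LLC.
Chain via Beacon Textiles S.p.A. (R2): 95% × 40% = 38% of Harbor Holdings Ltd.
Chain via Fairlane Capital LLC (R2): 30% × 10% = 3% of Harbor Holdings Ltd.
Aggregating (R3): 38% + 3% = 41%.
41% does not exceed the 80% threshold, so Luis is not a related party to Harbor Holdings Ltd.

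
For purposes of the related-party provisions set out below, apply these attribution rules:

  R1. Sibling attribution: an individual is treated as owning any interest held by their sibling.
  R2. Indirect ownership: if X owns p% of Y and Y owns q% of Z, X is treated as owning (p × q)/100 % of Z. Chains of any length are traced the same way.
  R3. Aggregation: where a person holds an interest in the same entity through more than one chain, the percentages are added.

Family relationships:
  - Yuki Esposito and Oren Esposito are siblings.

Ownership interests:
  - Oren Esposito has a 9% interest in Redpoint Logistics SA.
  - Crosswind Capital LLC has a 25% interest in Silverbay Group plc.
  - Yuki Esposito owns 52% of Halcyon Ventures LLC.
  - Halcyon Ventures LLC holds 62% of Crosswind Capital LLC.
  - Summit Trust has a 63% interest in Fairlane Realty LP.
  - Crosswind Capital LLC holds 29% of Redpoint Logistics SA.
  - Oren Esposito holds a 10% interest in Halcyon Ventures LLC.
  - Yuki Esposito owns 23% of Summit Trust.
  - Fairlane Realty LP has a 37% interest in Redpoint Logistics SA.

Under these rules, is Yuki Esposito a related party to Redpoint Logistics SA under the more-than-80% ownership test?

No

By sibling attribution (R1), Yuki Esposito is treated as also owning Oren Esposito's interest in Halcyon Ventures LLC, giving 52% + 10% = 62%.
By sibling attribution (R1), Yuki Esposito is treated as owning Oren Esposito's 9% interest in Redpoint Logistics SA.
Chain via Summit Trust → Fairlane Realty LP (R2): 23% × 63% × 37% = 5.3613% of Redpoint Logistics SA.
Chain via Halcyon Ventures LLC → Crosswind Capital LLC (R2): 62% × 62% × 29% = 11.1476% of Redpoint Logistics SA.
Direct interest in Redpoint Logistics SA: 9%.
Aggregating (R3): 5.3613% + 11.1476% + 9% = 25.5089%.
25.5089% does not exceed the 80% threshold, so Yuki is not a related party to Redpoint Logistics SA.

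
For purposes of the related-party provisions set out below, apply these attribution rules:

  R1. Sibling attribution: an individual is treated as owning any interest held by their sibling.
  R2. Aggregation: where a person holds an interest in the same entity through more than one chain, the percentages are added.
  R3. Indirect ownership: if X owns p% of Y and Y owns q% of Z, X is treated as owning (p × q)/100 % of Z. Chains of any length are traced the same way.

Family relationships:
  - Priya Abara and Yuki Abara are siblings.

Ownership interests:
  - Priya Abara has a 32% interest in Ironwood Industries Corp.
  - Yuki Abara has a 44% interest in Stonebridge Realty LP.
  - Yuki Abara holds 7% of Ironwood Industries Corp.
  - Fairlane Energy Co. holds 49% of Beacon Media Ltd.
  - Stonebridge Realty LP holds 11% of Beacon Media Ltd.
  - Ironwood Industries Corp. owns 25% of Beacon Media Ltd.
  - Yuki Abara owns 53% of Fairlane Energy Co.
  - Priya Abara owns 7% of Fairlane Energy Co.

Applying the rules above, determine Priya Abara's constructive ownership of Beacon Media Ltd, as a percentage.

43.99%

By sibling attribution (R1), Priya Abara is treated as also owning Yuki Abara's interest in Fairlane Energy Co, giving 7% + 53% = 60%.
By sibling attribution (R1), Priya Abara is treated as also owning Yuki Abara's interest in Ironwood Industries Corp, giving 32% + 7% = 39%.
By sibling attribution (R1), Priya Abara is treated as owning Yuki Abara's 44% interest in Stonebridge Realty LP.
Chain via Fairlane Energy Co. (R3): 60% × 49% = 29.4% of Beacon Media Ltd.
Chain via Ironwood Industries Corp. (R3): 39% × 25% = 9.75% of Beacon Media Ltd.
Chain via Stonebridge Realty LP (R3): 44% × 11% = 4.84% of Beacon Media Ltd.
Aggregating (R2): 29.4% + 9.75% + 4.84% = 43.99%.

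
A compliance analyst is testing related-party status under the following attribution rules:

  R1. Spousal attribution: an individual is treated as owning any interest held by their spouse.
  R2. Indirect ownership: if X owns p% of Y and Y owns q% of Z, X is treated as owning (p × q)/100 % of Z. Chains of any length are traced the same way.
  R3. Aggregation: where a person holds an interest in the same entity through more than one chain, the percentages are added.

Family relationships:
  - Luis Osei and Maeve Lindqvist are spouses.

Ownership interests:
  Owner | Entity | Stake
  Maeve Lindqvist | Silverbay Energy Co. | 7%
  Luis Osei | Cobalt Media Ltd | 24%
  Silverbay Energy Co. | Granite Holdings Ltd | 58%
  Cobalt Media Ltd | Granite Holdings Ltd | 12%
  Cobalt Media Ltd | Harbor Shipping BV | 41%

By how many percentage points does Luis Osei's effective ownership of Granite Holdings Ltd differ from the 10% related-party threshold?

3.06

By spousal attribution (R1), Luis Osei is treated as owning Maeve Lindqvist's 7% interest in Silverbay Energy Co.
Chain via Cobalt Media Ltd (R2): 24% × 12% = 2.88% of Granite Holdings Ltd.
Chain via Silverbay Energy Co. (R2): 7% × 58% = 4.06% of Granite Holdings Ltd.
Aggregating (R3): 2.88% + 4.06% = 6.94%.
6.94% falls short of the 10% threshold by 3.06 percentage points.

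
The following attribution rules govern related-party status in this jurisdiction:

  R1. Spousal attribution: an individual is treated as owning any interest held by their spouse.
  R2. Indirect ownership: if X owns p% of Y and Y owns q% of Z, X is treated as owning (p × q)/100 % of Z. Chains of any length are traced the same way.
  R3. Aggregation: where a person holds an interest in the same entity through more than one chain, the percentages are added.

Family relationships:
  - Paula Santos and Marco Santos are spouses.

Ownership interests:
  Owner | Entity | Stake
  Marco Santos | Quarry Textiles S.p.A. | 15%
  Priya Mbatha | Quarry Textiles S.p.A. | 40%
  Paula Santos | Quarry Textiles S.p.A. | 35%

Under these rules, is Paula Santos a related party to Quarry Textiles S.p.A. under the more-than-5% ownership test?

Yes

By spousal attribution (R1), Paula Santos is treated as also owning Marco Santos's interest in Quarry Textiles S.p.A, giving 35% + 15% = 50%.
Direct interest in Quarry Textiles S.p.A: 50%.
50% exceeds the 5% threshold, so Paula is a related party to Quarry Textiles S.p.A.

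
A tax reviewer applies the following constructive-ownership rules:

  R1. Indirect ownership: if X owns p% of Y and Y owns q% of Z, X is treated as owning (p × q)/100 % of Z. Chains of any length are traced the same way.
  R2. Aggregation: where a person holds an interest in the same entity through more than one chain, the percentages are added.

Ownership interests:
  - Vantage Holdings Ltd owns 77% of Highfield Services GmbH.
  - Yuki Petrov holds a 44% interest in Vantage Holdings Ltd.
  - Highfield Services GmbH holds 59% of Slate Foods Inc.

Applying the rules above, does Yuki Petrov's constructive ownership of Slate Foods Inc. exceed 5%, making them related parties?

Yes

Chain via Vantage Holdings Ltd → Highfield Services GmbH (R1): 44% × 77% × 59% = 19.9892% of Slate Foods Inc.
19.9892% exceeds the 5% threshold, so Yuki is a related party to Slate Foods Inc.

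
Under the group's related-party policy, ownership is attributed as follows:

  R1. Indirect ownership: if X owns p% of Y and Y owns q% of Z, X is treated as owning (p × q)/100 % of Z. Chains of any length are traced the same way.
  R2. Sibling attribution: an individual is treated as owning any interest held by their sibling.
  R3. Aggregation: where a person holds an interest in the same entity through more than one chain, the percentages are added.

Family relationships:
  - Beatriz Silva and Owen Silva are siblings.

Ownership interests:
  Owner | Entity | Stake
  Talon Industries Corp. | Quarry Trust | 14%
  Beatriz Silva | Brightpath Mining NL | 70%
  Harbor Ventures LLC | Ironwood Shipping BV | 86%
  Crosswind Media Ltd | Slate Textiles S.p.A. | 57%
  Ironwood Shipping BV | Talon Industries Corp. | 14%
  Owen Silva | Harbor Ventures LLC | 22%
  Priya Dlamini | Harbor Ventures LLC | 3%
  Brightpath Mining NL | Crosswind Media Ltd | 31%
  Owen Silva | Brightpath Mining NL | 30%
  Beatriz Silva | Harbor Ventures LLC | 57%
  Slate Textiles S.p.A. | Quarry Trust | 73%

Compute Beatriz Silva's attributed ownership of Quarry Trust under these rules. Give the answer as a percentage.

By sibling attribution (R2), Beatriz Silva is treated as also owning Owen Silva's interest in Harbor Ventures LLC, giving 57% + 22% = 79%.
By sibling attribution (R2), Beatriz Silva is treated as also owning Owen Silva's interest in Brightpath Mining NL, giving 70% + 30% = 100%.
Chain via Harbor Ventures LLC → Ironwood Shipping BV → Talon Industries Corp. (R1): 79% × 86% × 14% × 14% = 1.331624% of Quarry Trust.
Chain via Brightpath Mining NL → Crosswind Media Ltd → Slate Textiles S.p.A. (R1): 100% × 31% × 57% × 73% = 12.8991% of Quarry Trust.
Aggregating (R3): 1.331624% + 12.8991% = 14.230724%.

14.230724%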